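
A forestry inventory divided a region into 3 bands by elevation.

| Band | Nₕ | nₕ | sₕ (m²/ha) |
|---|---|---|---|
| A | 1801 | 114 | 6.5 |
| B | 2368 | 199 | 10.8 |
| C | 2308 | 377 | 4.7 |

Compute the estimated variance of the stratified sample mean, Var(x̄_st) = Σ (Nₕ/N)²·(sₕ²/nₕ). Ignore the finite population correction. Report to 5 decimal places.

0.11444

N = 6477. Term for each stratum: Wₕ²sₕ²/nₕ.
Var(x̄_st) = 0.02865507 + 0.07834477 + 0.00744009 = 0.11443994 → 0.11444.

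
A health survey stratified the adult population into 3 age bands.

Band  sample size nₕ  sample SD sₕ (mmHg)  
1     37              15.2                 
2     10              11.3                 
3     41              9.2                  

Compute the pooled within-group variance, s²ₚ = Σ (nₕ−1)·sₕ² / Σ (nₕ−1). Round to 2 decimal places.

151.20

Degrees of freedom: 36 + 9 + 40 = 85.
Σ(nₕ−1)sₕ² = 36·231.04 + 9·127.69 + 40·84.64 = 12852.25.
s²ₚ = 12852.25 / 85 = 151.2029... → 151.20.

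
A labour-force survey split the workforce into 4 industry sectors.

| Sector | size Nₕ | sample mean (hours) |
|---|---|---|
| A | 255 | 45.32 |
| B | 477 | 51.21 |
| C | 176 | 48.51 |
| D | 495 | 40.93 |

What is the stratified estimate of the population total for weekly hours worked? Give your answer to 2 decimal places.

64781.88

A: 255·45.32 = 11556.6
B: 477·51.21 = 24427.17
C: 176·48.51 = 8537.76
D: 495·40.93 = 20260.35
τ̂ = Σ Nₕx̄ₕ = 64781.88.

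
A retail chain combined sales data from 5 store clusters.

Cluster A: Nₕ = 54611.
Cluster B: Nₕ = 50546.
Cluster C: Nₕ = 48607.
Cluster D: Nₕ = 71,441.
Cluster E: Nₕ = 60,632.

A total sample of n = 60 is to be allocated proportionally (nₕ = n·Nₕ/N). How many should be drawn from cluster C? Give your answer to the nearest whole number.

N = 54611 + 50546 + 48607 + 71441 + 60632 = 285837.
n_C = 60·48607/285837 = 10.203... → 10.

10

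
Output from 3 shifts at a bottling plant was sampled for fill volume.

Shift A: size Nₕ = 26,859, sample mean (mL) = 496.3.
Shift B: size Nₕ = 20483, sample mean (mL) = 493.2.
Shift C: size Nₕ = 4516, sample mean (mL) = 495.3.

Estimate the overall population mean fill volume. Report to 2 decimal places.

N = 51858; weights Wₕ = Nₕ/N = (0.5179, 0.3950, 0.0871).
x̄_st = Σ Wₕ·x̄ₕ = 0.5179·496.3 + 0.3950·493.2 + 0.0871·495.3 ≈ 494.9885...
→ 494.99.

494.99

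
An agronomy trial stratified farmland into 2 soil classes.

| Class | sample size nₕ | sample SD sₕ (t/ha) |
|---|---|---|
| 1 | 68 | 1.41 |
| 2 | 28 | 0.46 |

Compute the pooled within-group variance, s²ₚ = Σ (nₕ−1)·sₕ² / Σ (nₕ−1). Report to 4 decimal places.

1: (68−1)·1.41² = 67·1.9881 = 133.2027
2: (28−1)·0.46² = 27·0.2116 = 5.7132
Numerator = 138.9159; denominator = Σ(nₕ−1) = 94.
s²ₚ = 138.9159/94 = 1.477829... → 1.4778.

1.4778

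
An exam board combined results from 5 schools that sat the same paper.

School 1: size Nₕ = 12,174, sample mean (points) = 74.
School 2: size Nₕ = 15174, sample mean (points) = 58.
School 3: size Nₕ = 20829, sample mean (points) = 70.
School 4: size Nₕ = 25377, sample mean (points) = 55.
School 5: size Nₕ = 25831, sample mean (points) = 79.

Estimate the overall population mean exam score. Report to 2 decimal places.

67.17

N = 99385; weights Wₕ = Nₕ/N = (0.1225, 0.1527, 0.2096, 0.2553, 0.2599).
x̄_st = Σ Wₕ·x̄ₕ = 0.1225·74 + 0.1527·58 + 0.2096·70 + 0.2553·55 + 0.2599·79 ≈ 67.1669...
→ 67.17.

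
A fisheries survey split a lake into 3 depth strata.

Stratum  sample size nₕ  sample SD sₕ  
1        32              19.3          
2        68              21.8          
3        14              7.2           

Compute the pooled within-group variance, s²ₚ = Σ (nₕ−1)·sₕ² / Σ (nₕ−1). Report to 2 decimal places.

1: (32−1)·19.3² = 31·372.49 = 11547.19
2: (68−1)·21.8² = 67·475.24 = 31841.08
3: (14−1)·7.2² = 13·51.84 = 673.92
Numerator = 44062.19; denominator = Σ(nₕ−1) = 111.
s²ₚ = 44062.19/111 = 396.9567... → 396.96.

396.96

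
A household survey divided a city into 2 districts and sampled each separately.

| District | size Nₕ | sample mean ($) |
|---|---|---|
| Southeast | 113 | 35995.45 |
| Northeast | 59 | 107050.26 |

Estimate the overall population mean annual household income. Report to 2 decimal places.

60368.90

N = 172; weights Wₕ = Nₕ/N = (0.6570, 0.3430).
x̄_st = Σ Wₕ·x̄ₕ = 0.6570·35995.45 + 0.3430·107050.26 ≈ 60368.9023...
→ 60368.90.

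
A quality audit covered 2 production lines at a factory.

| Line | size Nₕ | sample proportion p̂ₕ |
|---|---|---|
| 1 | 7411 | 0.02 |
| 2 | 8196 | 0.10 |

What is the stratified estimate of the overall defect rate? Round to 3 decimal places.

0.062

Wₕ = Nₕ/N with N = 15607: 0.4749, 0.5251.
p̂_st = 0.4749·0.02 + 0.5251·0.10 ≈ 0.06201... → 0.062.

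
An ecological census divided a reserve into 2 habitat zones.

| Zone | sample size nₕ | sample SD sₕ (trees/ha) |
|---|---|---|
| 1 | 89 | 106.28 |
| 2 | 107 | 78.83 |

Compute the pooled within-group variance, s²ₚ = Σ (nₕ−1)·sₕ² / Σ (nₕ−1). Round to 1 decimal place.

8519.1

Degrees of freedom: 88 + 106 = 194.
Σ(nₕ−1)sₕ² = 88·11295.4384 + 106·6214.1689 = 1652700.4826.
s²ₚ = 1652700.4826 / 194 = 8519.075... → 8519.1.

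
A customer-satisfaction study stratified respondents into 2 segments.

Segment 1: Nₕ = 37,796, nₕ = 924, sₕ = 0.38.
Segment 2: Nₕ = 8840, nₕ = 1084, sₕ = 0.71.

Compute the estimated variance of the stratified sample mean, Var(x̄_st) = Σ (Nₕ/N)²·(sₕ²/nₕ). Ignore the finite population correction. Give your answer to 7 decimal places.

0.0001194

N = 46636. Term for each stratum: Wₕ²sₕ²/nₕ.
Var(x̄_st) = 0.0001026465 + 0.0000167090 = 0.0001193555 → 0.0001194.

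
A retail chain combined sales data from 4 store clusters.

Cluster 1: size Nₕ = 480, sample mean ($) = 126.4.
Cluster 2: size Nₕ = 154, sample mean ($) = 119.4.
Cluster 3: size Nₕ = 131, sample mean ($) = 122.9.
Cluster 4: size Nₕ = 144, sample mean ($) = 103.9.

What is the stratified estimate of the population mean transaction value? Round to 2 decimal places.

121.15

x̄_st = (Σ Nₕx̄ₕ) / (Σ Nₕ) = (480·126.4 + 154·119.4 + 131·122.9 + 144·103.9) / 909
= 110121.1 / 909 = 121.1453... → 121.15.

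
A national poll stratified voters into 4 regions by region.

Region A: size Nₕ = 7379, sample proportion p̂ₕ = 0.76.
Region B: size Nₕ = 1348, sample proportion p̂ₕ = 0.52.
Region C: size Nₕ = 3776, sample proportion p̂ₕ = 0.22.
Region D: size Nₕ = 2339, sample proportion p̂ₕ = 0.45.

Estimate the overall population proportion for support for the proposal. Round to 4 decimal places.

0.5520

Wₕ = Nₕ/N with N = 14842: 0.4972, 0.0908, 0.2544, 0.1576.
p̂_st = 0.4972·0.76 + 0.0908·0.52 + 0.2544·0.22 + 0.1576·0.45 ≈ 0.551965... → 0.5520.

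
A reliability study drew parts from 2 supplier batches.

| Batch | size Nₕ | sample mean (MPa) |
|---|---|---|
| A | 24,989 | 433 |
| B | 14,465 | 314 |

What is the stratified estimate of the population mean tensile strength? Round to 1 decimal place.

389.4

N = 39454; weights Wₕ = Nₕ/N = (0.6334, 0.3666).
x̄_st = Σ Wₕ·x̄ₕ = 0.6334·433 + 0.3666·314 ≈ 389.371...
→ 389.4.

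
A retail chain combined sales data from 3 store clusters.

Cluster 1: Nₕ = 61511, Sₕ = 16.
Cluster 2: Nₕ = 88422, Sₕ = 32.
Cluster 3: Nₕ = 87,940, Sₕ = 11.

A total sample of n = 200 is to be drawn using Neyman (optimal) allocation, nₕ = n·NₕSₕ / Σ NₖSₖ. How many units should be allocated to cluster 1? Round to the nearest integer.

1: NₕSₕ = 61511·16 = 984176
2: NₕSₕ = 88422·32 = 2829504
3: NₕSₕ = 87940·11 = 967340
Σ NₕSₕ = 4781020.
n_1 = 200·984176/4781020 = 41.170... → 41.

41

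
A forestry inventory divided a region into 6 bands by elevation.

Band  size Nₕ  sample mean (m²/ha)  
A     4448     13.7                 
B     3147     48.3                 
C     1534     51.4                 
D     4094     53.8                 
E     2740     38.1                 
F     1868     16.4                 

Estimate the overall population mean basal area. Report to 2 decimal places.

36.29

N = 4448 + 3147 + 1534 + 4094 + 2740 + 1868 = 17831.
The stratified mean weights each stratum mean by its population share Nₕ/N.
Σ Nₕx̄ₕ = 4448·13.7 + 3147·48.3 + 1534·51.4 + 4094·53.8 + 2740·38.1 + 1868·16.4 = 60937.6 + 152000.1 + 78847.6 + 220257.2 + 104394 + 30635.2 = 647071.7.
Divide by N: 647071.7 / 17831 = 36.2891... → 36.29.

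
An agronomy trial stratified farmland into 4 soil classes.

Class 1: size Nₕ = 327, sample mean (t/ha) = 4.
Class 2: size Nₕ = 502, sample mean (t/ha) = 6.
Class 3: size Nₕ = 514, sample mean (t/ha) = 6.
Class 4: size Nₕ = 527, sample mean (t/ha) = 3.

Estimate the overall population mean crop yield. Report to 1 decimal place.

4.8

N = 327 + 502 + 514 + 527 = 1870.
Weight each subgroup mean by Nₕ/N and sum.
Σ Nₕx̄ₕ = 327·4 + 502·6 + 514·6 + 527·3 = 1308 + 3012 + 3084 + 1581 = 8985.
Divide by N: 8985 / 1870 = 4.805... → 4.8.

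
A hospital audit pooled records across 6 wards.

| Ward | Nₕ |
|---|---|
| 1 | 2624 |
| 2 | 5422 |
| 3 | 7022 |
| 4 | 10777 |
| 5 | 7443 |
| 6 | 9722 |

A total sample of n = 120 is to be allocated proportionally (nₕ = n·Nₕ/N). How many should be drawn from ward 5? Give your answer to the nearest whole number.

21

N = 2624 + 5422 + 7022 + 10777 + 7443 + 9722 = 43010.
n_5 = 120·7443/43010 = 20.766... → 21.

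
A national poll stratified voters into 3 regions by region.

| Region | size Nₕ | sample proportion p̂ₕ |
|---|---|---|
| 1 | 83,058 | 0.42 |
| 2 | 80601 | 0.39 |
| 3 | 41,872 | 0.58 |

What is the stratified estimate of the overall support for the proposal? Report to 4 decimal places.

0.4408

N = 83058 + 80601 + 41872 = 205531.
Overall proportion = Σ (Nₕ/N)·p̂ₕ.
Σ Nₕp̂ₕ = 34884.36 + 31434.39 + 24285.76 = 90604.51.
90604.51 / 205531 = 0.440831... → 0.4408.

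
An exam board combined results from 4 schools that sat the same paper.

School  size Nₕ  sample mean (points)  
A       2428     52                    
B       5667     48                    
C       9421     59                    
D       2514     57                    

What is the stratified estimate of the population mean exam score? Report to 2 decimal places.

N = 20030; weights Wₕ = Nₕ/N = (0.1212, 0.2829, 0.4703, 0.1255).
x̄_st = Σ Wₕ·x̄ₕ = 0.1212·52 + 0.2829·48 + 0.4703·59 + 0.1255·57 ≈ 54.7883...
→ 54.79.

54.79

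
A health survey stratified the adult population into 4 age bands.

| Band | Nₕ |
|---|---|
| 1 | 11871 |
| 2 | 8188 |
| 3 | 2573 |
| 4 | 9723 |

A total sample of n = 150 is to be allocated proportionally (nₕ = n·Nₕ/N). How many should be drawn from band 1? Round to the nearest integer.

Share of band 1 = 11871/32355 = 0.36690.
Allocate 150 × 0.36690 = 55.035... → 55.

55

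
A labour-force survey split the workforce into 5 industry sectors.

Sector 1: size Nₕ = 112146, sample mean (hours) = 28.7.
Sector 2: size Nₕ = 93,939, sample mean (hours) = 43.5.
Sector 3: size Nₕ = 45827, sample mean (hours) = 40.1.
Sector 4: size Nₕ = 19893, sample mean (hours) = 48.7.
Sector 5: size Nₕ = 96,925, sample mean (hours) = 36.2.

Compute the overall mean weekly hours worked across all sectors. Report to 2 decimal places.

N = 112146 + 93939 + 45827 + 19893 + 96925 = 368730.
Overall mean = Σ (Nₕ/N)·x̄ₕ — weight by population share, not a simple average.
Σ Nₕx̄ₕ = 112146·28.7 + 93939·43.5 + 45827·40.1 + 19893·48.7 + 96925·36.2 = 3218590.2 + 4086346.5 + 1837662.7 + 968789.1 + 3508685 = 13620073.5.
Divide by N: 13620073.5 / 368730 = 36.9378... → 36.94.

36.94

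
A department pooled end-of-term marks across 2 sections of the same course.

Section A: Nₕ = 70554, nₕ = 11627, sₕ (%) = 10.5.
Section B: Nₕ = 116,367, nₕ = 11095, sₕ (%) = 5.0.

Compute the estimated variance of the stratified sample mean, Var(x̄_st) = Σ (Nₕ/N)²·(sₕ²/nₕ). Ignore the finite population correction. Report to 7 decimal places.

N = 186921; Wₕ = Nₕ/N.
section A: (70554/186921)²·10.5²/11627 = 0.0013509461
section B: (116367/186921)²·5.0²/11095 = 0.0008732854
Sum = 0.0022242315 → 0.0022242.

0.0022242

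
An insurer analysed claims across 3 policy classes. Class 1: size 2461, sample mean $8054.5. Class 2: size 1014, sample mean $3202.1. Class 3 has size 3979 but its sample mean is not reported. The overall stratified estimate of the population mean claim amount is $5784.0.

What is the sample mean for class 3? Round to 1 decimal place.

5037.7

N = 2461 + 1014 + 3979 = 7454.
Overall total = μ·N = 5784.0·7454 = 43113936.
Subtract the known strata: 2461·8054.5 + 1014·3202.1 = 23069053.9.
Remaining total for class 3: 43113936 − 23069053.9 = 20044882.1.
Divide by its size: 20044882.1 / 3979 = 5037.668... → 5037.7.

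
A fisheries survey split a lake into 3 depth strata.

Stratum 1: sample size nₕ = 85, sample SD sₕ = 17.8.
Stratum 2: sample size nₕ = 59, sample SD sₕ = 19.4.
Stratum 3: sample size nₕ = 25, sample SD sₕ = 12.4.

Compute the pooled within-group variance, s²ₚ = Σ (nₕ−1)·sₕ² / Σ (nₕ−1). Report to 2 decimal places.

Degrees of freedom: 84 + 58 + 24 = 166.
Σ(nₕ−1)sₕ² = 84·316.84 + 58·376.36 + 24·153.76 = 52133.68.
s²ₚ = 52133.68 / 166 = 314.0583... → 314.06.

314.06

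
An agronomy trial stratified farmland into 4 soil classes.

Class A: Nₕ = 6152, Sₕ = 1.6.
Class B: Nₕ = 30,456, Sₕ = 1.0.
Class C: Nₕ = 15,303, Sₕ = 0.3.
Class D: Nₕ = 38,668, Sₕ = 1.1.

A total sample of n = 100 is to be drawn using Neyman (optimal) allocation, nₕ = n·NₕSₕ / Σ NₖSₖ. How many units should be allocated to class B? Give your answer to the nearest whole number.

35

Σ NₕSₕ = 6152·1.6 + 30456·1.0 + 15303·0.3 + 38668·1.1 = 87424.9.
Share for B: 30456/87424.9 = 0.34837.
n_B = 100 × 0.34837 = 34.837... → 35.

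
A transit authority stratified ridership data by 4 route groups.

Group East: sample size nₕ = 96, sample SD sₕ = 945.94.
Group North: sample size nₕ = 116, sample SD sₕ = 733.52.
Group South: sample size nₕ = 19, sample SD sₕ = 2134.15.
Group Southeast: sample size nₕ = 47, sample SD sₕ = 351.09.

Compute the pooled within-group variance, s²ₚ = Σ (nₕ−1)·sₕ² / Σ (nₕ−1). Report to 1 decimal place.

855967.3

Degrees of freedom: 95 + 115 + 18 + 46 = 274.
Σ(nₕ−1)sₕ² = 95·894802.4836 + 115·538051.5904 + 18·4554596.2225 + 46·123264.1881 = 234535053.4956.
s²ₚ = 234535053.4956 / 274 = 855967.349... → 855967.3.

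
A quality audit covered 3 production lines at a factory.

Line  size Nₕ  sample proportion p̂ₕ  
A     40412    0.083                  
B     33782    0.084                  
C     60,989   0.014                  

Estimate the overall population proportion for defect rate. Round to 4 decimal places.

0.0521

Wₕ = Nₕ/N with N = 135183: 0.2989, 0.2499, 0.4512.
p̂_st = 0.2989·0.083 + 0.2499·0.084 + 0.4512·0.014 ≈ 0.052120... → 0.0521.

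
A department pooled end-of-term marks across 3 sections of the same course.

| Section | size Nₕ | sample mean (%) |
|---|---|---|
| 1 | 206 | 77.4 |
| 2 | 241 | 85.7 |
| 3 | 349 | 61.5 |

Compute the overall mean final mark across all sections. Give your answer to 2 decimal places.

72.94

N = 206 + 241 + 349 = 796.
Overall mean = Σ (Nₕ/N)·x̄ₕ — weight by population share, not a simple average.
Σ Nₕx̄ₕ = 206·77.4 + 241·85.7 + 349·61.5 = 15944.4 + 20653.7 + 21463.5 = 58061.6.
Divide by N: 58061.6 / 796 = 72.9417... → 72.94.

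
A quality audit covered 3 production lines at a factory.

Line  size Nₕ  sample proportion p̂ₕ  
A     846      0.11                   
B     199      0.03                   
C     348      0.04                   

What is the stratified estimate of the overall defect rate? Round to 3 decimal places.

0.081

Wₕ = Nₕ/N with N = 1393: 0.6073, 0.1429, 0.2498.
p̂_st = 0.6073·0.11 + 0.1429·0.03 + 0.2498·0.04 ≈ 0.08108... → 0.081.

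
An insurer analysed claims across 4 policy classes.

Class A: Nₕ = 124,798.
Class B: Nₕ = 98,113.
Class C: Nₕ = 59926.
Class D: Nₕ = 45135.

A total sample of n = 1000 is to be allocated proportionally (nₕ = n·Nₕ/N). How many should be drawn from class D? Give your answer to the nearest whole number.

N = 124798 + 98113 + 59926 + 45135 = 327972.
n_D = 1000·45135/327972 = 137.618... → 138.

138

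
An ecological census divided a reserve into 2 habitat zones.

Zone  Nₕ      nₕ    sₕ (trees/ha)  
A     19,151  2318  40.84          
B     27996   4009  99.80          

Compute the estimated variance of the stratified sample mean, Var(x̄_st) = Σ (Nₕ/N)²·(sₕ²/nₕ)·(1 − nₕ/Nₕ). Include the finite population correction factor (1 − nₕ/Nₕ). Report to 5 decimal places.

0.85492

N = 47147. Term for each stratum: Wₕ²sₕ²/nₕ·(1−nₕ/Nₕ).
Var(x̄_st) = 0.10435251 + 0.75056588 = 0.85491839 → 0.85492.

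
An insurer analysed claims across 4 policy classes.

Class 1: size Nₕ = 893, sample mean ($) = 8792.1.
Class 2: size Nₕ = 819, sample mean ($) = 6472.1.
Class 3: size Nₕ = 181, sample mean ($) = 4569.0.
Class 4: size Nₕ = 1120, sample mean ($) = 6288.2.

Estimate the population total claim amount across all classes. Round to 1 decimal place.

1: 893·8792.1 = 7851345.3
2: 819·6472.1 = 5300649.9
3: 181·4569.0 = 826989
4: 1120·6288.2 = 7042784
τ̂ = Σ Nₕx̄ₕ = 21021768.2.

21021768.2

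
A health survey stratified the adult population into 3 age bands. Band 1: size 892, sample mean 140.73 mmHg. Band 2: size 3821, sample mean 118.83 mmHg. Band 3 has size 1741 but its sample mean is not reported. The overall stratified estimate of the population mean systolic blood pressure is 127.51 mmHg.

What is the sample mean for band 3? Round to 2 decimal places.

Σ Nₕx̄ₕ = N·μ, so 1741·x̄_3 = 6454·127.51 − (892·140.73 + 3821·118.83).
= 822949.54 − 579580.59 = 243368.95.
x̄_3 = 243368.95 / 1741 = 139.7869... → 139.79.

139.79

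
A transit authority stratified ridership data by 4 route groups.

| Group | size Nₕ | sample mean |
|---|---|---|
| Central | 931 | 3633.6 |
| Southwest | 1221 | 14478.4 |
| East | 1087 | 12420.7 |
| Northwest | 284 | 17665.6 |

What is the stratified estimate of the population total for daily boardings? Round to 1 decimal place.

Central: 931·3633.6 = 3382881.6
Southwest: 1221·14478.4 = 17678126.4
East: 1087·12420.7 = 13501300.9
Northwest: 284·17665.6 = 5017030.4
τ̂ = Σ Nₕx̄ₕ = 39579339.3.

39579339.3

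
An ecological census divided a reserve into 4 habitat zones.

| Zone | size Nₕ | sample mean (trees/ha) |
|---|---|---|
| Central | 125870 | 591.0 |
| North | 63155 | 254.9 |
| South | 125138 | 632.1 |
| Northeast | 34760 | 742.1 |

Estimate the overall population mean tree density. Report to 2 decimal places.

N = 348923; weights Wₕ = Nₕ/N = (0.3607, 0.1810, 0.3586, 0.0996).
x̄_st = Σ Wₕ·x̄ₕ = 0.3607·591.0 + 0.1810·254.9 + 0.3586·632.1 + 0.0996·742.1 ≈ 559.9588...
→ 559.96.

559.96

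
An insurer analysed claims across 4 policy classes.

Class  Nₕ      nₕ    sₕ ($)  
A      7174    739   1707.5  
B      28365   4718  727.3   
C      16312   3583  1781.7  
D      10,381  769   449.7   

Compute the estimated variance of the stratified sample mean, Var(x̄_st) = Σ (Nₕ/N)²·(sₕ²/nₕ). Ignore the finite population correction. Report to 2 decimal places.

143.91

N = 62232; Wₕ = Nₕ/N.
class A: (7174/62232)²·1707.5²/739 = 52.42908
class B: (28365/62232)²·727.3²/4718 = 23.29203
class C: (16312/62232)²·1781.7²/3583 = 60.87084
class D: (10381/62232)²·449.7²/769 = 7.31763
Sum = 143.90957 → 143.91.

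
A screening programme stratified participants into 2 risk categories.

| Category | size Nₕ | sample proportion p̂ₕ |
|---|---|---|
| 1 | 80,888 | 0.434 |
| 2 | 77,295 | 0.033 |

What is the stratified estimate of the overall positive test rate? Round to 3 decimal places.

0.238

N = 80888 + 77295 = 158183.
Overall proportion = Σ (Nₕ/N)·p̂ₕ.
Σ Nₕp̂ₕ = 35105.392 + 2550.735 = 37656.127.
37656.127 / 158183 = 0.23805... → 0.238.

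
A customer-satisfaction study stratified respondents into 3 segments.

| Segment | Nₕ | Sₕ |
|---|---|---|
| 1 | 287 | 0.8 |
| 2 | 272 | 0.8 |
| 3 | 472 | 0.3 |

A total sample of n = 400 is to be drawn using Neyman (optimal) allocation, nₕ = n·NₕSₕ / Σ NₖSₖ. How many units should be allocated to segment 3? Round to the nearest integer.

96

Σ NₕSₕ = 287·0.8 + 272·0.8 + 472·0.3 = 588.8.
Share for 3: 141.6/588.8 = 0.24049.
n_3 = 400 × 0.24049 = 96.196... → 96.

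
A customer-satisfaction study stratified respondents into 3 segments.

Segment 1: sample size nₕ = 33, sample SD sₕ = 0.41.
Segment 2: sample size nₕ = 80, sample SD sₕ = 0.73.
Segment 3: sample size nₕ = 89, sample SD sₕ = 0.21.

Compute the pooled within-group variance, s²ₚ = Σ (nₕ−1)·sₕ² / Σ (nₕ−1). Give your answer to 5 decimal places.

1: (33−1)·0.41² = 32·0.1681 = 5.3792
2: (80−1)·0.73² = 79·0.5329 = 42.0991
3: (89−1)·0.21² = 88·0.0441 = 3.8808
Numerator = 51.3591; denominator = Σ(nₕ−1) = 199.
s²ₚ = 51.3591/199 = 0.2580859... → 0.25809.

0.25809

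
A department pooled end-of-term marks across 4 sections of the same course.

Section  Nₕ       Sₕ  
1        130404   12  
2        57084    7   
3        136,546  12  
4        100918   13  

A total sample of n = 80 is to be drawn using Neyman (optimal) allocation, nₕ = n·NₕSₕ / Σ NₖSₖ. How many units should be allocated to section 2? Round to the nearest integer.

7

1: NₕSₕ = 130404·12 = 1564848
2: NₕSₕ = 57084·7 = 399588
3: NₕSₕ = 136546·12 = 1638552
4: NₕSₕ = 100918·13 = 1311934
Σ NₕSₕ = 4914922.
n_2 = 80·399588/4914922 = 6.504... → 7.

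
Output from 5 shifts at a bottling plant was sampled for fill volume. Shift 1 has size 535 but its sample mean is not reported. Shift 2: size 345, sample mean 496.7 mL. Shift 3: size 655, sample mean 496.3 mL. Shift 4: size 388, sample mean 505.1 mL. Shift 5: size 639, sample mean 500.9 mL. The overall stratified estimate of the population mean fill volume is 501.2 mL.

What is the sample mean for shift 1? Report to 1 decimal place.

507.6

Σ Nₕx̄ₕ = N·μ, so 535·x̄_1 = 2562·501.2 − (345·496.7 + 655·496.3 + 388·505.1 + 639·500.9).
= 1284074.4 − 1012491.9 = 271582.5.
x̄_1 = 271582.5 / 535 = 507.631... → 507.6.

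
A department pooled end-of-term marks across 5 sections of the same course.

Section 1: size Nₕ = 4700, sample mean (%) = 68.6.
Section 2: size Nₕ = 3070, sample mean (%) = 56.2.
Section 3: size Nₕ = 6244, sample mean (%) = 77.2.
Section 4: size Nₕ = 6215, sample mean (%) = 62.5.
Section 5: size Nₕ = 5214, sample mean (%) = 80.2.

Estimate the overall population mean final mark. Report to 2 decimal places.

70.10

x̄_st = (Σ Nₕx̄ₕ) / (Σ Nₕ) = (4700·68.6 + 3070·56.2 + 6244·77.2 + 6215·62.5 + 5214·80.2) / 25443
= 1783591.1 / 25443 = 70.1014... → 70.10.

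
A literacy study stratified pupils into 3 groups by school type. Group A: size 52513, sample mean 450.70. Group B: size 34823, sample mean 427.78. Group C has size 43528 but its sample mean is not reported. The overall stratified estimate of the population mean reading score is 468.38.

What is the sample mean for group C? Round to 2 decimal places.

N = 52513 + 34823 + 43528 = 130864.
Overall total = μ·N = 468.38·130864 = 61294080.32.
Subtract the known strata: 52513·450.70 + 34823·427.78 = 38564192.04.
Remaining total for group C: 61294080.32 − 38564192.04 = 22729888.28.
Divide by its size: 22729888.28 / 43528 = 522.1900... → 522.19.

522.19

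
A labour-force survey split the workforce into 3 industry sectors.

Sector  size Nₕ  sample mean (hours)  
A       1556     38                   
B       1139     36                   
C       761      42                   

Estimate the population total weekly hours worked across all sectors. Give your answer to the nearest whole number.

132094

Population total = Σ Nₕ·x̄ₕ (each stratum's size times its mean).
1556·38 + 1139·36 + 761·42 = 59128 + 41004 + 31962 = 132094.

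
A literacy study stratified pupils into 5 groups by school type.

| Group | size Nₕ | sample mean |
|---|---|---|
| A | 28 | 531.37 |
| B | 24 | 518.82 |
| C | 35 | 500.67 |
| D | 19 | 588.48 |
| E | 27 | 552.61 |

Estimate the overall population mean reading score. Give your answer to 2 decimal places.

N = 28 + 24 + 35 + 19 + 27 = 133.
Weight each subgroup mean by Nₕ/N and sum.
Σ Nₕx̄ₕ = 28·531.37 + 24·518.82 + 35·500.67 + 19·588.48 + 27·552.61 = 14878.36 + 12451.68 + 17523.45 + 11181.12 + 14920.47 = 70955.08.
Divide by N: 70955.08 / 133 = 533.4968... → 533.50.

533.50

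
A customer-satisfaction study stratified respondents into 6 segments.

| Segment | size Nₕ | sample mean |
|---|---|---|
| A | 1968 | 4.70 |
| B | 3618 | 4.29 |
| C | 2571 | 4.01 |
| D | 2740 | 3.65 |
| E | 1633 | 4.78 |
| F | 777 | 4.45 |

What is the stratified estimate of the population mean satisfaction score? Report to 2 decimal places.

N = 13307; weights Wₕ = Nₕ/N = (0.1479, 0.2719, 0.1932, 0.2059, 0.1227, 0.0584).
x̄_st = Σ Wₕ·x̄ₕ = 0.1479·4.70 + 0.2719·4.29 + 0.1932·4.01 + 0.2059·3.65 + 0.1227·4.78 + 0.0584·4.45 ≈ 4.2342...
→ 4.23.

4.23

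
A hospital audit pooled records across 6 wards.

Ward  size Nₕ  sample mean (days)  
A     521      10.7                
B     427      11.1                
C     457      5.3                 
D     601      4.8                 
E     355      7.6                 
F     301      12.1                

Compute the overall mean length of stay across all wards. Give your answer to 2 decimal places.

x̄_st = (Σ Nₕx̄ₕ) / (Σ Nₕ) = (521·10.7 + 427·11.1 + 457·5.3 + 601·4.8 + 355·7.6 + 301·12.1) / 2662
= 21961.4 / 2662 = 8.2500... → 8.25.

8.25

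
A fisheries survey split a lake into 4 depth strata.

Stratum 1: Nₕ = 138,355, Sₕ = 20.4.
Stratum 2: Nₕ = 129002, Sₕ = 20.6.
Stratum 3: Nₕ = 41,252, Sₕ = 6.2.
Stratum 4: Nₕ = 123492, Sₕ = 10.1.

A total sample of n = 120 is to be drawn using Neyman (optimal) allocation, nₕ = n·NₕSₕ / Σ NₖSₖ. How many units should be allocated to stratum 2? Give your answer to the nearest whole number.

1: NₕSₕ = 138355·20.4 = 2822442
2: NₕSₕ = 129002·20.6 = 2657441.2
3: NₕSₕ = 41252·6.2 = 255762.4
4: NₕSₕ = 123492·10.1 = 1247269.2
Σ NₕSₕ = 6982914.8.
n_2 = 120·2657441.2/6982914.8 = 45.668... → 46.

46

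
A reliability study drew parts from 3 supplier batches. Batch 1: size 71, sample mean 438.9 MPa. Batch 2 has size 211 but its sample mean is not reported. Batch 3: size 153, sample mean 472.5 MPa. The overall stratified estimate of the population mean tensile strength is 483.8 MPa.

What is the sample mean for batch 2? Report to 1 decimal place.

507.1

N = 71 + 211 + 153 = 435.
Overall total = μ·N = 483.8·435 = 210453.
Subtract the known strata: 71·438.9 + 153·472.5 = 103454.4.
Remaining total for batch 2: 210453 − 103454.4 = 106998.6.
Divide by its size: 106998.6 / 211 = 507.102... → 507.1.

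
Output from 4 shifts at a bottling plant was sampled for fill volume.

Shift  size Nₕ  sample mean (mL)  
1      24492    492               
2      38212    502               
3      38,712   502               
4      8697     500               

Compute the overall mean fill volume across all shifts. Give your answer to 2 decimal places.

N = 24492 + 38212 + 38712 + 8697 = 110113.
The stratified mean weights each stratum mean by its population share Nₕ/N.
Σ Nₕx̄ₕ = 24492·492 + 38212·502 + 38712·502 + 8697·500 = 12050064 + 19182424 + 19433424 + 4348500 = 55014412.
Divide by N: 55014412 / 110113 = 499.6178... → 499.62.

499.62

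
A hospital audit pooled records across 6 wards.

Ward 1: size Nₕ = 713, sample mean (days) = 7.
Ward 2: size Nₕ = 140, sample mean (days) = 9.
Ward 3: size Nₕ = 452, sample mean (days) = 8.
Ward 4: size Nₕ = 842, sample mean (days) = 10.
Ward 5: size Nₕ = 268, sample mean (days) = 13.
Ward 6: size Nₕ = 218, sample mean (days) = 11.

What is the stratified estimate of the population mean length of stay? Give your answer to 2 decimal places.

9.18

N = 2633; weights Wₕ = Nₕ/N = (0.2708, 0.0532, 0.1717, 0.3198, 0.1018, 0.0828).
x̄_st = Σ Wₕ·x̄ₕ = 0.2708·7 + 0.0532·9 + 0.1717·8 + 0.3198·10 + 0.1018·13 + 0.0828·11 ≈ 9.1793...
→ 9.18.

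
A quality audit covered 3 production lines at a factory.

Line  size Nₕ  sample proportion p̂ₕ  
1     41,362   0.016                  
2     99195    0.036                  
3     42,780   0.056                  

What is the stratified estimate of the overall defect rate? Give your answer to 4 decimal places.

0.0362

Wₕ = Nₕ/N with N = 183337: 0.2256, 0.5411, 0.2333.
p̂_st = 0.2256·0.016 + 0.5411·0.036 + 0.2333·0.056 ≈ 0.036155... → 0.0362.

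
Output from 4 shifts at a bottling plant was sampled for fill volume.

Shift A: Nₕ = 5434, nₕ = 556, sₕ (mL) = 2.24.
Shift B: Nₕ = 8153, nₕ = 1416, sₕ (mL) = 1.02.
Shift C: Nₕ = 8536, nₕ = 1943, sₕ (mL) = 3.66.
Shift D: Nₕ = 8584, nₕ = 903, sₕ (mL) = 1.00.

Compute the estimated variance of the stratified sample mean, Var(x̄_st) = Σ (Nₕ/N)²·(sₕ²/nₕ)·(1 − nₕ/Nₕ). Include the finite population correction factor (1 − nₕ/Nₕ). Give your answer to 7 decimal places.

0.0007854

N = 30707. Term for each stratum: Wₕ²sₕ²/nₕ·(1−nₕ/Nₕ).
Var(x̄_st) = 0.0002536927 + 0.0000428002 + 0.0004114832 + 0.0000774364 = 0.0007854124 → 0.0007854.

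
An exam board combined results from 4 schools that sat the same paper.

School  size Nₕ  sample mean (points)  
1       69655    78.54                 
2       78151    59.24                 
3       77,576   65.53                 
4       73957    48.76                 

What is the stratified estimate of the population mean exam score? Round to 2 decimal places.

62.77

N = 299339; weights Wₕ = Nₕ/N = (0.2327, 0.2611, 0.2592, 0.2471).
x̄_st = Σ Wₕ·x̄ₕ = 0.2327·78.54 + 0.2611·59.24 + 0.2592·65.53 + 0.2471·48.76 ≈ 62.7719...
→ 62.77.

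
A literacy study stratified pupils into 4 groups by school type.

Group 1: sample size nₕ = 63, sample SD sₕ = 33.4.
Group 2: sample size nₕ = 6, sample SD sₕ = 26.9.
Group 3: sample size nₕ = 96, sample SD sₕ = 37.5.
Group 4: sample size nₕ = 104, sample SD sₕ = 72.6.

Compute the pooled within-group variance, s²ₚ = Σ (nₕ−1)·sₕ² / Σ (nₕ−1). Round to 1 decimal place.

Degrees of freedom: 62 + 5 + 95 + 103 = 265.
Σ(nₕ−1)sₕ² = 62·1115.56 + 5·723.61 + 95·1406.25 + 103·5270.76 = 749264.8.
s²ₚ = 749264.8 / 265 = 2827.414... → 2827.4.

2827.4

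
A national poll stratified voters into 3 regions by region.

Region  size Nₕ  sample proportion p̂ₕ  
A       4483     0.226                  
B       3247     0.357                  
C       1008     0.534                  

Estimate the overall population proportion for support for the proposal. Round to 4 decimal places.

0.3102

N = 4483 + 3247 + 1008 = 8738.
Overall proportion = Σ (Nₕ/N)·p̂ₕ.
Σ Nₕp̂ₕ = 1013.158 + 1159.179 + 538.272 = 2710.609.
2710.609 / 8738 = 0.310209... → 0.3102.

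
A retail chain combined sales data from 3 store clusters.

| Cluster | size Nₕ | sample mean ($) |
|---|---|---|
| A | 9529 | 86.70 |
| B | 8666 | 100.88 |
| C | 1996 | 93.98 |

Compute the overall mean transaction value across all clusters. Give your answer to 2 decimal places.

N = 20191; weights Wₕ = Nₕ/N = (0.4719, 0.4292, 0.0989).
x̄_st = Σ Wₕ·x̄ₕ = 0.4719·86.70 + 0.4292·100.88 + 0.0989·93.98 ≈ 93.5057...
→ 93.51.

93.51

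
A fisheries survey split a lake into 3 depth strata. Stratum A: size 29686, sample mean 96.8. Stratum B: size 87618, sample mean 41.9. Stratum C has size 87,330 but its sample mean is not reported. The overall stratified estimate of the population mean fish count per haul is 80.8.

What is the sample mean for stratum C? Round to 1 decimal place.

N = 29686 + 87618 + 87330 = 204634.
Overall total = μ·N = 80.8·204634 = 16534427.2.
Subtract the known strata: 29686·96.8 + 87618·41.9 = 6544799.
Remaining total for stratum C: 16534427.2 − 6544799 = 9989628.2.
Divide by its size: 9989628.2 / 87330 = 114.389... → 114.4.

114.4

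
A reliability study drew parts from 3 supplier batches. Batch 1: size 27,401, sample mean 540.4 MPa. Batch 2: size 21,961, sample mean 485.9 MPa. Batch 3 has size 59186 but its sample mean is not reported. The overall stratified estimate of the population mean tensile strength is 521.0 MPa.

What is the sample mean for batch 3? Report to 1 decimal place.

N = 27401 + 21961 + 59186 = 108548.
Overall total = μ·N = 521.0·108548 = 56553508.
Subtract the known strata: 27401·540.4 + 21961·485.9 = 25478350.3.
Remaining total for batch 3: 56553508 − 25478350.3 = 31075157.7.
Divide by its size: 31075157.7 / 59186 = 525.042... → 525.0.

525.0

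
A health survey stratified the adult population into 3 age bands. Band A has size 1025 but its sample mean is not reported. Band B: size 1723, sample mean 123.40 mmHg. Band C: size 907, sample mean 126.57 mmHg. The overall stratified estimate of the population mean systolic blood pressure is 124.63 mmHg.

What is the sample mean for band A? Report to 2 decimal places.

124.98

N = 1025 + 1723 + 907 = 3655.
Overall total = μ·N = 124.63·3655 = 455522.65.
Subtract the known strata: 1723·123.40 + 907·126.57 = 327417.19.
Remaining total for band A: 455522.65 − 327417.19 = 128105.46.
Divide by its size: 128105.46 / 1025 = 124.9809... → 124.98.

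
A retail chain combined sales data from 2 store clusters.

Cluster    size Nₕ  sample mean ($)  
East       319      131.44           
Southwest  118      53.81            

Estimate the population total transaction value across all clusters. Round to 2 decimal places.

Population total = Σ Nₕ·x̄ₕ (each stratum's size times its mean).
319·131.44 + 118·53.81 = 41929.36 + 6349.58 = 48278.94.

48278.94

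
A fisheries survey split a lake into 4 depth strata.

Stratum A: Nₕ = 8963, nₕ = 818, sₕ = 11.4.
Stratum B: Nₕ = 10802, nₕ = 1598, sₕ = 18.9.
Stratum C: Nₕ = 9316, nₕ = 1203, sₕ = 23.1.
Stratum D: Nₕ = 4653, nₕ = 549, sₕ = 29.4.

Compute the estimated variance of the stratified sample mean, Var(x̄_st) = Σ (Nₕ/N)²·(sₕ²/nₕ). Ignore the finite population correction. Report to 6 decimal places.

N = 33734. Term for each stratum: Wₕ²sₕ²/nₕ.
Var(x̄_st) = 0.011215729 + 0.022920258 + 0.033828412 + 0.029953856 = 0.097918255 → 0.097918.

0.097918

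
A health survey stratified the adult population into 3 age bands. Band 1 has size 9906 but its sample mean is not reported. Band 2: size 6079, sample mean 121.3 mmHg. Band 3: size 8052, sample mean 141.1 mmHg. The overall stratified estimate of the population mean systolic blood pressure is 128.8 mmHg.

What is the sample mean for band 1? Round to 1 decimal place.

123.4

N = 9906 + 6079 + 8052 = 24037.
Overall total = μ·N = 128.8·24037 = 3095965.6.
Subtract the known strata: 6079·121.3 + 8052·141.1 = 1873519.9.
Remaining total for band 1: 3095965.6 − 1873519.9 = 1222445.7.
Divide by its size: 1222445.7 / 9906 = 123.405... → 123.4.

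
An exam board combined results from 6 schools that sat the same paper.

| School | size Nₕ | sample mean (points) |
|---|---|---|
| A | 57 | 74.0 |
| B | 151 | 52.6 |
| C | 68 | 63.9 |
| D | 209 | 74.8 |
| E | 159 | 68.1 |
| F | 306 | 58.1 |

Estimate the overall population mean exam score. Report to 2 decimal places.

N = 57 + 151 + 68 + 209 + 159 + 306 = 950.
Overall mean = Σ (Nₕ/N)·x̄ₕ — weight by population share, not a simple average.
Σ Nₕx̄ₕ = 57·74.0 + 151·52.6 + 68·63.9 + 209·74.8 + 159·68.1 + 306·58.1 = 4218 + 7942.6 + 4345.2 + 15633.2 + 10827.9 + 17778.6 = 60745.5.
Divide by N: 60745.5 / 950 = 63.9426... → 63.94.

63.94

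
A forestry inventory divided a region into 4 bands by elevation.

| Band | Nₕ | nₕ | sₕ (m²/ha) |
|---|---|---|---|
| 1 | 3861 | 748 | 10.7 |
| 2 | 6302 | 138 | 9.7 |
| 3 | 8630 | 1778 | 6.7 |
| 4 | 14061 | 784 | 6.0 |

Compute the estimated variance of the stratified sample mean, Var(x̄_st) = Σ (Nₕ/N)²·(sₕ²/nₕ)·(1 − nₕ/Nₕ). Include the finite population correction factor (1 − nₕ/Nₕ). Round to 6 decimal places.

N = 32854. Term for each stratum: Wₕ²sₕ²/nₕ·(1−nₕ/Nₕ).
Var(x̄_st) = 0.001704388 + 0.024537420 + 0.001383151 + 0.007941931 = 0.035566890 → 0.035567.

0.035567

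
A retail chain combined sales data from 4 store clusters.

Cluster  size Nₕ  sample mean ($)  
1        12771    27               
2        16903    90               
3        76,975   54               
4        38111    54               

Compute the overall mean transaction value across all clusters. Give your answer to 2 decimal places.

N = 144760; weights Wₕ = Nₕ/N = (0.0882, 0.1168, 0.5317, 0.2633).
x̄_st = Σ Wₕ·x̄ₕ = 0.0882·27 + 0.1168·90 + 0.5317·54 + 0.2633·54 ≈ 55.8216...
→ 55.82.

55.82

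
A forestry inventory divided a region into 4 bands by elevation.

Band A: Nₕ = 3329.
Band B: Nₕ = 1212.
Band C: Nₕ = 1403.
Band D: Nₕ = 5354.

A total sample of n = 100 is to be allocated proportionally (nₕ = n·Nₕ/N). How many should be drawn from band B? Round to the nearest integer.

11

N = 3329 + 1212 + 1403 + 5354 = 11298.
n_B = 100·1212/11298 = 10.728... → 11.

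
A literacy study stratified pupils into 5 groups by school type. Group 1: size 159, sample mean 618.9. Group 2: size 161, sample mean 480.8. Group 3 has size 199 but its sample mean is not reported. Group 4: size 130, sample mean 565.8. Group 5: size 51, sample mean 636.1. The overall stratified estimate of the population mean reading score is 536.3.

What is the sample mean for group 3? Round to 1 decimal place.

N = 159 + 161 + 199 + 130 + 51 = 700.
Overall total = μ·N = 536.3·700 = 375410.
Subtract the known strata: 159·618.9 + 161·480.8 + 130·565.8 + 51·636.1 = 281809.
Remaining total for group 3: 375410 − 281809 = 93601.
Divide by its size: 93601 / 199 = 470.357... → 470.4.

470.4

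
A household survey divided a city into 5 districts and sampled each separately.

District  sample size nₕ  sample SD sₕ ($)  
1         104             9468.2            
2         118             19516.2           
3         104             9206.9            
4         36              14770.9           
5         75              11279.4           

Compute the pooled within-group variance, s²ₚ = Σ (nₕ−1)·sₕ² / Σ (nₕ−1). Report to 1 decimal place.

184210061.7

1: (104−1)·9468.2² = 103·89646811.24 = 9233621557.72
2: (118−1)·19516.2² = 117·380882062.44 = 44563201305.48
3: (104−1)·9206.9² = 103·84767007.61 = 8731001783.83
4: (36−1)·14770.9² = 35·218179486.81 = 7636282038.35
5: (75−1)·11279.4² = 74·127224864.36 = 9414639962.64
Numerator = 79578746648.02; denominator = Σ(nₕ−1) = 432.
s²ₚ = 79578746648.02/432 = 184210061.685... → 184210061.7.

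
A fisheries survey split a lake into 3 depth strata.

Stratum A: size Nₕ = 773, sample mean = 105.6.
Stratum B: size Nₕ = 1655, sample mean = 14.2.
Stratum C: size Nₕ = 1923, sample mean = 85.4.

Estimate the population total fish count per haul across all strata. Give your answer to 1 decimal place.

269354.0

A: 773·105.6 = 81628.8
B: 1655·14.2 = 23501
C: 1923·85.4 = 164224.2
τ̂ = Σ Nₕx̄ₕ = 269354.0.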